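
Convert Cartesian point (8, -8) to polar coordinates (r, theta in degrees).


r = sqrt(8^2 + (-8)^2) = 11.3137
theta = atan2(-8, 8) = 315 degrees

r = 11.3137, theta = 315 degrees


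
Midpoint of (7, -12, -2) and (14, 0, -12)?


Midpoint = ((7+14)/2, (-12+0)/2, (-2+-12)/2) = (10.5, -6, -7)

(10.5, -6, -7)


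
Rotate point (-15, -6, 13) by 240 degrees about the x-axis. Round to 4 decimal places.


x' = -15
y' = -6*cos(240) - 13*sin(240) = 14.2583
z' = -6*sin(240) + 13*cos(240) = -1.3038

(-15, 14.2583, -1.3038)


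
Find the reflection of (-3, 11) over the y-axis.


Reflection across y-axis: (x, y) -> (-x, y)
(-3, 11) -> (3, 11)

(3, 11)


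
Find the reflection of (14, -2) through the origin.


Reflection through origin: (x, y) -> (-x, -y)
(14, -2) -> (-14, 2)

(-14, 2)


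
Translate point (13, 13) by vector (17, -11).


Translation: (x+dx, y+dy) = (13+17, 13+-11) = (30, 2)

(30, 2)


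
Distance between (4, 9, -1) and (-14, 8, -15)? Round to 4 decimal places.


d = sqrt((-14-4)^2 + (8-9)^2 + (-15--1)^2) = 22.8254

22.8254


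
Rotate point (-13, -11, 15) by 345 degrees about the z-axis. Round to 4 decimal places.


x' = -13*cos(345) - -11*sin(345) = -15.404
y' = -13*sin(345) + -11*cos(345) = -7.2605
z' = 15

(-15.404, -7.2605, 15)


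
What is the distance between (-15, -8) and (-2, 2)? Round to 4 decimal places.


d = sqrt((-2--15)^2 + (2--8)^2) = 16.4012

16.4012


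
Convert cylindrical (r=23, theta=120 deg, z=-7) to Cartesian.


x = 23 * cos(120) = -11.5
y = 23 * sin(120) = 19.9186
z = -7

(-11.5, 19.9186, -7)


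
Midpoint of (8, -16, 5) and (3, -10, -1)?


Midpoint = ((8+3)/2, (-16+-10)/2, (5+-1)/2) = (5.5, -13, 2)

(5.5, -13, 2)


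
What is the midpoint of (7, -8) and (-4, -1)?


Midpoint = ((7+-4)/2, (-8+-1)/2) = (1.5, -4.5)

(1.5, -4.5)


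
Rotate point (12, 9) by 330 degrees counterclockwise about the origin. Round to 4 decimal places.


x' = 12*cos(330) - 9*sin(330) = 14.8923
y' = 12*sin(330) + 9*cos(330) = 1.7942

(14.8923, 1.7942)


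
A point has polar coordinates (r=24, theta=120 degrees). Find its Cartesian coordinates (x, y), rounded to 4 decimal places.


x = 24 * cos(120) = -12
y = 24 * sin(120) = 20.7846

(-12, 20.7846)


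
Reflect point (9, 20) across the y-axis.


Reflection across y-axis: (x, y) -> (-x, y)
(9, 20) -> (-9, 20)

(-9, 20)


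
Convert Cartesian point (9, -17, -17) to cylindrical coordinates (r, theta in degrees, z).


r = sqrt(9^2 + (-17)^2) = 19.2354
theta = atan2(-17, 9) = 297.8973 deg
z = -17

r = 19.2354, theta = 297.8973 deg, z = -17


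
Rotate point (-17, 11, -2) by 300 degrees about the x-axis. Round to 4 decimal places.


x' = -17
y' = 11*cos(300) - -2*sin(300) = 3.7679
z' = 11*sin(300) + -2*cos(300) = -10.5263

(-17, 3.7679, -10.5263)


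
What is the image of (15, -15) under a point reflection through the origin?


Reflection through origin: (x, y) -> (-x, -y)
(15, -15) -> (-15, 15)

(-15, 15)


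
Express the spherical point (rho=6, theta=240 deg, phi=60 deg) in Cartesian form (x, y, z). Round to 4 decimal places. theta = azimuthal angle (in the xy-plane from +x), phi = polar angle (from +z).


x = 6 * sin(60) * cos(240) = -2.5981
y = 6 * sin(60) * sin(240) = -4.5
z = 6 * cos(60) = 3

(-2.5981, -4.5, 3)


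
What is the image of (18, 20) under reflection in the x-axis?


Reflection across x-axis: (x, y) -> (x, -y)
(18, 20) -> (18, -20)

(18, -20)


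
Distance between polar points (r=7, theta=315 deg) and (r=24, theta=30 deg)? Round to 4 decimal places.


d = sqrt(r1^2 + r2^2 - 2*r1*r2*cos(t2-t1))
d = sqrt(7^2 + 24^2 - 2*7*24*cos(30-315)) = 23.1956

23.1956


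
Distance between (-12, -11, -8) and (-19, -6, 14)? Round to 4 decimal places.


d = sqrt((-19--12)^2 + (-6--11)^2 + (14--8)^2) = 23.622

23.622


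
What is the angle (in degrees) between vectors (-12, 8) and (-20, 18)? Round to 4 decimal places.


dot = -12*-20 + 8*18 = 384
|u| = 14.4222, |v| = 26.9072
cos(angle) = 0.9895
angle = 8.2971 degrees

8.2971 degrees


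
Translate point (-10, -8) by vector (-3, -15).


Translation: (x+dx, y+dy) = (-10+-3, -8+-15) = (-13, -23)

(-13, -23)


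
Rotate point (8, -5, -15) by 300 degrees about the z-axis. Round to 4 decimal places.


x' = 8*cos(300) - -5*sin(300) = -0.3301
y' = 8*sin(300) + -5*cos(300) = -9.4282
z' = -15

(-0.3301, -9.4282, -15)


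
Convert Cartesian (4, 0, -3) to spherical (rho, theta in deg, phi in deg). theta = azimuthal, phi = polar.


rho = sqrt(4^2 + 0^2 + (-3)^2) = 5
theta = atan2(0, 4) = 0 deg
phi = acos(-3/5) = 126.8699 deg

rho = 5, theta = 0 deg, phi = 126.8699 deg


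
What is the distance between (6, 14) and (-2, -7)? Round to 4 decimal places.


d = sqrt((-2-6)^2 + (-7-14)^2) = 22.4722

22.4722


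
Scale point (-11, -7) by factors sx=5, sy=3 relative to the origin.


Scaling: (x*sx, y*sy) = (-11*5, -7*3) = (-55, -21)

(-55, -21)


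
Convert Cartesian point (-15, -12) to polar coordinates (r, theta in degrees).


r = sqrt((-15)^2 + (-12)^2) = 19.2094
theta = atan2(-12, -15) = 218.6598 degrees

r = 19.2094, theta = 218.6598 degrees


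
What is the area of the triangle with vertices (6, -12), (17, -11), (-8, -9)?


Area = |x1(y2-y3) + x2(y3-y1) + x3(y1-y2)| / 2
= |6*(-11--9) + 17*(-9--12) + -8*(-12--11)| / 2
= 23.5

23.5


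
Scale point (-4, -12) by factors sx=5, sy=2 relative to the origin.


Scaling: (x*sx, y*sy) = (-4*5, -12*2) = (-20, -24)

(-20, -24)


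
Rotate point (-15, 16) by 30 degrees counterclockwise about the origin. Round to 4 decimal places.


x' = -15*cos(30) - 16*sin(30) = -20.9904
y' = -15*sin(30) + 16*cos(30) = 6.3564

(-20.9904, 6.3564)


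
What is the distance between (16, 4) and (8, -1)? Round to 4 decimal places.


d = sqrt((8-16)^2 + (-1-4)^2) = 9.434

9.434


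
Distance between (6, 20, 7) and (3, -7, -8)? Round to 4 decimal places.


d = sqrt((3-6)^2 + (-7-20)^2 + (-8-7)^2) = 31.0322

31.0322


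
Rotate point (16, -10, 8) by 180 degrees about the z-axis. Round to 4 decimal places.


x' = 16*cos(180) - -10*sin(180) = -16
y' = 16*sin(180) + -10*cos(180) = 10
z' = 8

(-16, 10, 8)


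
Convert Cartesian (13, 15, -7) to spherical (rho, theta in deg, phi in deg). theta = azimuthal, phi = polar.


rho = sqrt(13^2 + 15^2 + (-7)^2) = 21.0476
theta = atan2(15, 13) = 49.0856 deg
phi = acos(-7/21.0476) = 109.4254 deg

rho = 21.0476, theta = 49.0856 deg, phi = 109.4254 deg


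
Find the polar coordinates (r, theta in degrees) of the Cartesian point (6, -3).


r = sqrt(6^2 + (-3)^2) = 6.7082
theta = atan2(-3, 6) = 333.4349 degrees

r = 6.7082, theta = 333.4349 degrees


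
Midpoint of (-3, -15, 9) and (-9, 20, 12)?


Midpoint = ((-3+-9)/2, (-15+20)/2, (9+12)/2) = (-6, 2.5, 10.5)

(-6, 2.5, 10.5)


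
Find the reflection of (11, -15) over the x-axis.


Reflection across x-axis: (x, y) -> (x, -y)
(11, -15) -> (11, 15)

(11, 15)


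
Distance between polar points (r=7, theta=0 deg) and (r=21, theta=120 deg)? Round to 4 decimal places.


d = sqrt(r1^2 + r2^2 - 2*r1*r2*cos(t2-t1))
d = sqrt(7^2 + 21^2 - 2*7*21*cos(120-0)) = 25.2389

25.2389


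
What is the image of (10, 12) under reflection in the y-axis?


Reflection across y-axis: (x, y) -> (-x, y)
(10, 12) -> (-10, 12)

(-10, 12)


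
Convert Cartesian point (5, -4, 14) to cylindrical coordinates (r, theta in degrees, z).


r = sqrt(5^2 + (-4)^2) = 6.4031
theta = atan2(-4, 5) = 321.3402 deg
z = 14

r = 6.4031, theta = 321.3402 deg, z = 14


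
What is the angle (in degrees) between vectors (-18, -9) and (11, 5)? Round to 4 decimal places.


dot = -18*11 + -9*5 = -243
|u| = 20.1246, |v| = 12.083
cos(angle) = -0.9993
angle = 177.8789 degrees

177.8789 degrees


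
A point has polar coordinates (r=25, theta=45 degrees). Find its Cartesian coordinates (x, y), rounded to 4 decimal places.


x = 25 * cos(45) = 17.6777
y = 25 * sin(45) = 17.6777

(17.6777, 17.6777)


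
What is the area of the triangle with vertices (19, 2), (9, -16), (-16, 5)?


Area = |x1(y2-y3) + x2(y3-y1) + x3(y1-y2)| / 2
= |19*(-16-5) + 9*(5-2) + -16*(2--16)| / 2
= 330

330


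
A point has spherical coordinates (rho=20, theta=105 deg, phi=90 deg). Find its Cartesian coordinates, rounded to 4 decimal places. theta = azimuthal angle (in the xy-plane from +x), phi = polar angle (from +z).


x = 20 * sin(90) * cos(105) = -5.1764
y = 20 * sin(90) * sin(105) = 19.3185
z = 20 * cos(90) = 0

(-5.1764, 19.3185, 0)


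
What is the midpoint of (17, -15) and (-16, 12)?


Midpoint = ((17+-16)/2, (-15+12)/2) = (0.5, -1.5)

(0.5, -1.5)


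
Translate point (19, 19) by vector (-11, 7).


Translation: (x+dx, y+dy) = (19+-11, 19+7) = (8, 26)

(8, 26)


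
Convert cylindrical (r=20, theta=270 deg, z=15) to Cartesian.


x = 20 * cos(270) = 0
y = 20 * sin(270) = -20
z = 15

(0, -20, 15)


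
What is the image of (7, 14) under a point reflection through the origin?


Reflection through origin: (x, y) -> (-x, -y)
(7, 14) -> (-7, -14)

(-7, -14)


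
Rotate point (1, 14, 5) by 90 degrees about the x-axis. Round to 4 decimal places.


x' = 1
y' = 14*cos(90) - 5*sin(90) = -5
z' = 14*sin(90) + 5*cos(90) = 14

(1, -5, 14)


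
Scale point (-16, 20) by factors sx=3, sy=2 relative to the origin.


Scaling: (x*sx, y*sy) = (-16*3, 20*2) = (-48, 40)

(-48, 40)


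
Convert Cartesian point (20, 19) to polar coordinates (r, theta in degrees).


r = sqrt(20^2 + 19^2) = 27.5862
theta = atan2(19, 20) = 43.5312 degrees

r = 27.5862, theta = 43.5312 degrees


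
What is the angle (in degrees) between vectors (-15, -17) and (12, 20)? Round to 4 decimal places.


dot = -15*12 + -17*20 = -520
|u| = 22.6716, |v| = 23.3238
cos(angle) = -0.9834
angle = 169.5401 degrees

169.5401 degrees


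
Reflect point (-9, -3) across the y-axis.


Reflection across y-axis: (x, y) -> (-x, y)
(-9, -3) -> (9, -3)

(9, -3)


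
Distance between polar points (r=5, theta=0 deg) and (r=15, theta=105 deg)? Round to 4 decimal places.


d = sqrt(r1^2 + r2^2 - 2*r1*r2*cos(t2-t1))
d = sqrt(5^2 + 15^2 - 2*5*15*cos(105-0)) = 16.9948

16.9948


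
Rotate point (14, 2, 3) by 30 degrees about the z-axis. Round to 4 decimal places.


x' = 14*cos(30) - 2*sin(30) = 11.1244
y' = 14*sin(30) + 2*cos(30) = 8.7321
z' = 3

(11.1244, 8.7321, 3)


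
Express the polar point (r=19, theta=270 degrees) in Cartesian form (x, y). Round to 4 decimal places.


x = 19 * cos(270) = 0
y = 19 * sin(270) = -19

(0, -19)


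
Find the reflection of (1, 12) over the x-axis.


Reflection across x-axis: (x, y) -> (x, -y)
(1, 12) -> (1, -12)

(1, -12)


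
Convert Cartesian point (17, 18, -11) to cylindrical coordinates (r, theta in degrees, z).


r = sqrt(17^2 + 18^2) = 24.7588
theta = atan2(18, 17) = 46.6366 deg
z = -11

r = 24.7588, theta = 46.6366 deg, z = -11


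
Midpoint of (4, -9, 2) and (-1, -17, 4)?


Midpoint = ((4+-1)/2, (-9+-17)/2, (2+4)/2) = (1.5, -13, 3)

(1.5, -13, 3)


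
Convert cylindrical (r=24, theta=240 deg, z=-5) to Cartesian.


x = 24 * cos(240) = -12
y = 24 * sin(240) = -20.7846
z = -5

(-12, -20.7846, -5)


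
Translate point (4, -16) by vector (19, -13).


Translation: (x+dx, y+dy) = (4+19, -16+-13) = (23, -29)

(23, -29)


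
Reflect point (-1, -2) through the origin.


Reflection through origin: (x, y) -> (-x, -y)
(-1, -2) -> (1, 2)

(1, 2)


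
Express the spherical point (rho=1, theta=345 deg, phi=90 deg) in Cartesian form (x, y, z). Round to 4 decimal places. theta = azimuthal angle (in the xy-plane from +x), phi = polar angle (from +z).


x = 1 * sin(90) * cos(345) = 0.9659
y = 1 * sin(90) * sin(345) = -0.2588
z = 1 * cos(90) = 0

(0.9659, -0.2588, 0)


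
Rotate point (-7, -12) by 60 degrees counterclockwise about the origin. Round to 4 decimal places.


x' = -7*cos(60) - -12*sin(60) = 6.8923
y' = -7*sin(60) + -12*cos(60) = -12.0622

(6.8923, -12.0622)


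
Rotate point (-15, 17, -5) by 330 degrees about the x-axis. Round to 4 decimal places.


x' = -15
y' = 17*cos(330) - -5*sin(330) = 12.2224
z' = 17*sin(330) + -5*cos(330) = -12.8301

(-15, 12.2224, -12.8301)


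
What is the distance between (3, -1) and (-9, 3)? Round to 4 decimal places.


d = sqrt((-9-3)^2 + (3--1)^2) = 12.6491

12.6491


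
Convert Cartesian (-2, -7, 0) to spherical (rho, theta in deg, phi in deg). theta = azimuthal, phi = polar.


rho = sqrt((-2)^2 + (-7)^2 + 0^2) = 7.2801
theta = atan2(-7, -2) = 254.0546 deg
phi = acos(0/7.2801) = 90 deg

rho = 7.2801, theta = 254.0546 deg, phi = 90 deg


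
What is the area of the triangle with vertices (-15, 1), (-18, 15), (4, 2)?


Area = |x1(y2-y3) + x2(y3-y1) + x3(y1-y2)| / 2
= |-15*(15-2) + -18*(2-1) + 4*(1-15)| / 2
= 134.5

134.5


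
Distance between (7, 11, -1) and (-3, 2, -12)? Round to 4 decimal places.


d = sqrt((-3-7)^2 + (2-11)^2 + (-12--1)^2) = 17.3781

17.3781


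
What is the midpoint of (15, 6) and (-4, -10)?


Midpoint = ((15+-4)/2, (6+-10)/2) = (5.5, -2)

(5.5, -2)


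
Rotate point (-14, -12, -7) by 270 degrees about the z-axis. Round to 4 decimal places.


x' = -14*cos(270) - -12*sin(270) = -12
y' = -14*sin(270) + -12*cos(270) = 14
z' = -7

(-12, 14, -7)


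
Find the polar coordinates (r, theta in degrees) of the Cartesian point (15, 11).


r = sqrt(15^2 + 11^2) = 18.6011
theta = atan2(11, 15) = 36.2538 degrees

r = 18.6011, theta = 36.2538 degrees


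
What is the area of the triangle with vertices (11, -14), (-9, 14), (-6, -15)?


Area = |x1(y2-y3) + x2(y3-y1) + x3(y1-y2)| / 2
= |11*(14--15) + -9*(-15--14) + -6*(-14-14)| / 2
= 248

248


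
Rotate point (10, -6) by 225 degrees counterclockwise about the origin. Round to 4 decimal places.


x' = 10*cos(225) - -6*sin(225) = -11.3137
y' = 10*sin(225) + -6*cos(225) = -2.8284

(-11.3137, -2.8284)


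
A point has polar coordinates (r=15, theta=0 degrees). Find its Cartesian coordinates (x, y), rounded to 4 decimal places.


x = 15 * cos(0) = 15
y = 15 * sin(0) = 0

(15, 0)


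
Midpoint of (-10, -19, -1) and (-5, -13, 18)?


Midpoint = ((-10+-5)/2, (-19+-13)/2, (-1+18)/2) = (-7.5, -16, 8.5)

(-7.5, -16, 8.5)


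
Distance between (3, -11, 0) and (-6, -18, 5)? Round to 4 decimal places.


d = sqrt((-6-3)^2 + (-18--11)^2 + (5-0)^2) = 12.4499

12.4499


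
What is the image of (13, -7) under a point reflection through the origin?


Reflection through origin: (x, y) -> (-x, -y)
(13, -7) -> (-13, 7)

(-13, 7)


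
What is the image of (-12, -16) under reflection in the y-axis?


Reflection across y-axis: (x, y) -> (-x, y)
(-12, -16) -> (12, -16)

(12, -16)


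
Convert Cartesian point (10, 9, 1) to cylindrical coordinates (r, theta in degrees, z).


r = sqrt(10^2 + 9^2) = 13.4536
theta = atan2(9, 10) = 41.9872 deg
z = 1

r = 13.4536, theta = 41.9872 deg, z = 1


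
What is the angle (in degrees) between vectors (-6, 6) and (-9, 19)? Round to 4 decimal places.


dot = -6*-9 + 6*19 = 168
|u| = 8.4853, |v| = 21.0238
cos(angle) = 0.9417
angle = 19.6538 degrees

19.6538 degrees


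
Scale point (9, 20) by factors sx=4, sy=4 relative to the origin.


Scaling: (x*sx, y*sy) = (9*4, 20*4) = (36, 80)

(36, 80)


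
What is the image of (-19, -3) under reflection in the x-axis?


Reflection across x-axis: (x, y) -> (x, -y)
(-19, -3) -> (-19, 3)

(-19, 3)


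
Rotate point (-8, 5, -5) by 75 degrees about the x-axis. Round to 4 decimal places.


x' = -8
y' = 5*cos(75) - -5*sin(75) = 6.1237
z' = 5*sin(75) + -5*cos(75) = 3.5355

(-8, 6.1237, 3.5355)


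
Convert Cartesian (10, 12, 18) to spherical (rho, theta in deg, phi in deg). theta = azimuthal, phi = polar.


rho = sqrt(10^2 + 12^2 + 18^2) = 23.8328
theta = atan2(12, 10) = 50.1944 deg
phi = acos(18/23.8328) = 40.9516 deg

rho = 23.8328, theta = 50.1944 deg, phi = 40.9516 deg


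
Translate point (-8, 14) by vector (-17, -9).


Translation: (x+dx, y+dy) = (-8+-17, 14+-9) = (-25, 5)

(-25, 5)


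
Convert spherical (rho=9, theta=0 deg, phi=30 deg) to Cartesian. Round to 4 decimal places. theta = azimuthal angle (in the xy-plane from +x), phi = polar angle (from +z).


x = 9 * sin(30) * cos(0) = 4.5
y = 9 * sin(30) * sin(0) = 0
z = 9 * cos(30) = 7.7942

(4.5, 0, 7.7942)


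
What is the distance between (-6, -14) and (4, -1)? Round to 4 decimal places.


d = sqrt((4--6)^2 + (-1--14)^2) = 16.4012

16.4012


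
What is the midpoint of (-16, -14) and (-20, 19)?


Midpoint = ((-16+-20)/2, (-14+19)/2) = (-18, 2.5)

(-18, 2.5)


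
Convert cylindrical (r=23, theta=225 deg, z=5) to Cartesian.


x = 23 * cos(225) = -16.2635
y = 23 * sin(225) = -16.2635
z = 5

(-16.2635, -16.2635, 5)


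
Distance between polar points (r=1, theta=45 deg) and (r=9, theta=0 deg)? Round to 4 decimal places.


d = sqrt(r1^2 + r2^2 - 2*r1*r2*cos(t2-t1))
d = sqrt(1^2 + 9^2 - 2*1*9*cos(0-45)) = 8.323

8.323


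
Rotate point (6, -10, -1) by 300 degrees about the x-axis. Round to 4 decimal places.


x' = 6
y' = -10*cos(300) - -1*sin(300) = -5.866
z' = -10*sin(300) + -1*cos(300) = 8.1603

(6, -5.866, 8.1603)


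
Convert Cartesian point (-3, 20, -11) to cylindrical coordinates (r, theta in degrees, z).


r = sqrt((-3)^2 + 20^2) = 20.2237
theta = atan2(20, -3) = 98.5308 deg
z = -11

r = 20.2237, theta = 98.5308 deg, z = -11


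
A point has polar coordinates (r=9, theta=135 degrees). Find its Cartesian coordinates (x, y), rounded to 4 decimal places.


x = 9 * cos(135) = -6.364
y = 9 * sin(135) = 6.364

(-6.364, 6.364)


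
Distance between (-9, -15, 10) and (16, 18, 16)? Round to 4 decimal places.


d = sqrt((16--9)^2 + (18--15)^2 + (16-10)^2) = 41.833

41.833


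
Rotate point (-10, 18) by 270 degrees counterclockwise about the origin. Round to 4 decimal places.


x' = -10*cos(270) - 18*sin(270) = 18
y' = -10*sin(270) + 18*cos(270) = 10

(18, 10)


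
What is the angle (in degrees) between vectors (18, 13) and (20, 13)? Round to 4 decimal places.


dot = 18*20 + 13*13 = 529
|u| = 22.2036, |v| = 23.8537
cos(angle) = 0.9988
angle = 2.8138 degrees

2.8138 degrees


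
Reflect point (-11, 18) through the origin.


Reflection through origin: (x, y) -> (-x, -y)
(-11, 18) -> (11, -18)

(11, -18)


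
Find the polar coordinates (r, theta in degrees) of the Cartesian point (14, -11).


r = sqrt(14^2 + (-11)^2) = 17.8045
theta = atan2(-11, 14) = 321.8428 degrees

r = 17.8045, theta = 321.8428 degrees


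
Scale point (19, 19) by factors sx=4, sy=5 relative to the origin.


Scaling: (x*sx, y*sy) = (19*4, 19*5) = (76, 95)

(76, 95)


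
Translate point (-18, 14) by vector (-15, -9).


Translation: (x+dx, y+dy) = (-18+-15, 14+-9) = (-33, 5)

(-33, 5)


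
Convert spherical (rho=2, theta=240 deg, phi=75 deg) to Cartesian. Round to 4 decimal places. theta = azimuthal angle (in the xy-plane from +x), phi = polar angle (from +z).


x = 2 * sin(75) * cos(240) = -0.9659
y = 2 * sin(75) * sin(240) = -1.673
z = 2 * cos(75) = 0.5176

(-0.9659, -1.673, 0.5176)


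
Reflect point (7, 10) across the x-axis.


Reflection across x-axis: (x, y) -> (x, -y)
(7, 10) -> (7, -10)

(7, -10)


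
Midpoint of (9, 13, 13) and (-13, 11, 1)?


Midpoint = ((9+-13)/2, (13+11)/2, (13+1)/2) = (-2, 12, 7)

(-2, 12, 7)


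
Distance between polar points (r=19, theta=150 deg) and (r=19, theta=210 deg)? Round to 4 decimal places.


d = sqrt(r1^2 + r2^2 - 2*r1*r2*cos(t2-t1))
d = sqrt(19^2 + 19^2 - 2*19*19*cos(210-150)) = 19

19


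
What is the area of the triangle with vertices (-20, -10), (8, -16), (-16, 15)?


Area = |x1(y2-y3) + x2(y3-y1) + x3(y1-y2)| / 2
= |-20*(-16-15) + 8*(15--10) + -16*(-10--16)| / 2
= 362

362


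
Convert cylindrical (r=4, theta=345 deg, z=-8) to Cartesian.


x = 4 * cos(345) = 3.8637
y = 4 * sin(345) = -1.0353
z = -8

(3.8637, -1.0353, -8)


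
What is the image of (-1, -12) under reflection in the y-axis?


Reflection across y-axis: (x, y) -> (-x, y)
(-1, -12) -> (1, -12)

(1, -12)


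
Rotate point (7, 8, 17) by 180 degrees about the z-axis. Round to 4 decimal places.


x' = 7*cos(180) - 8*sin(180) = -7
y' = 7*sin(180) + 8*cos(180) = -8
z' = 17

(-7, -8, 17)


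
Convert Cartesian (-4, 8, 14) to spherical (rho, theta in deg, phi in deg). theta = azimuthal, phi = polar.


rho = sqrt((-4)^2 + 8^2 + 14^2) = 16.6132
theta = atan2(8, -4) = 116.5651 deg
phi = acos(14/16.6132) = 32.5736 deg

rho = 16.6132, theta = 116.5651 deg, phi = 32.5736 deg


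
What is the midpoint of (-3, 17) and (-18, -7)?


Midpoint = ((-3+-18)/2, (17+-7)/2) = (-10.5, 5)

(-10.5, 5)


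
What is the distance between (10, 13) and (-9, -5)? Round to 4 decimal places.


d = sqrt((-9-10)^2 + (-5-13)^2) = 26.1725

26.1725


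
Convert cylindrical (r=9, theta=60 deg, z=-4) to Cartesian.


x = 9 * cos(60) = 4.5
y = 9 * sin(60) = 7.7942
z = -4

(4.5, 7.7942, -4)


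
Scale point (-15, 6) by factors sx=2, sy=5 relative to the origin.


Scaling: (x*sx, y*sy) = (-15*2, 6*5) = (-30, 30)

(-30, 30)


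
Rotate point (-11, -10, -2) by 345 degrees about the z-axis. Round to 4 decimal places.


x' = -11*cos(345) - -10*sin(345) = -13.2134
y' = -11*sin(345) + -10*cos(345) = -6.8122
z' = -2

(-13.2134, -6.8122, -2)


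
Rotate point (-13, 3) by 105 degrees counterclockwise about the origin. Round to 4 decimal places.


x' = -13*cos(105) - 3*sin(105) = 0.4669
y' = -13*sin(105) + 3*cos(105) = -13.3335

(0.4669, -13.3335)


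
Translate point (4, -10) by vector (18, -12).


Translation: (x+dx, y+dy) = (4+18, -10+-12) = (22, -22)

(22, -22)


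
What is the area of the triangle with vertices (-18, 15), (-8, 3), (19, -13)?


Area = |x1(y2-y3) + x2(y3-y1) + x3(y1-y2)| / 2
= |-18*(3--13) + -8*(-13-15) + 19*(15-3)| / 2
= 82

82


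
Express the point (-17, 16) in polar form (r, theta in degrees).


r = sqrt((-17)^2 + 16^2) = 23.3452
theta = atan2(16, -17) = 136.7357 degrees

r = 23.3452, theta = 136.7357 degrees


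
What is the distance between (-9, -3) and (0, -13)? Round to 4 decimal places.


d = sqrt((0--9)^2 + (-13--3)^2) = 13.4536

13.4536


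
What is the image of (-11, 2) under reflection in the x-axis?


Reflection across x-axis: (x, y) -> (x, -y)
(-11, 2) -> (-11, -2)

(-11, -2)


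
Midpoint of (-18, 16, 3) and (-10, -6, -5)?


Midpoint = ((-18+-10)/2, (16+-6)/2, (3+-5)/2) = (-14, 5, -1)

(-14, 5, -1)


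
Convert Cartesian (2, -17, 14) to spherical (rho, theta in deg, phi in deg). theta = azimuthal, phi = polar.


rho = sqrt(2^2 + (-17)^2 + 14^2) = 22.1133
theta = atan2(-17, 2) = 276.7098 deg
phi = acos(14/22.1133) = 50.7207 deg

rho = 22.1133, theta = 276.7098 deg, phi = 50.7207 deg


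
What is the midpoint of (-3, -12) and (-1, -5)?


Midpoint = ((-3+-1)/2, (-12+-5)/2) = (-2, -8.5)

(-2, -8.5)


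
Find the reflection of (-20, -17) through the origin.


Reflection through origin: (x, y) -> (-x, -y)
(-20, -17) -> (20, 17)

(20, 17)


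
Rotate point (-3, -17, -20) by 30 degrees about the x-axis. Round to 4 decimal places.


x' = -3
y' = -17*cos(30) - -20*sin(30) = -4.7224
z' = -17*sin(30) + -20*cos(30) = -25.8205

(-3, -4.7224, -25.8205)


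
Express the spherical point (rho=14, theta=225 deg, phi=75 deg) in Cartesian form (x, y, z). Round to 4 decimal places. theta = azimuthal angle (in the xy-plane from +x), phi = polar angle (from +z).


x = 14 * sin(75) * cos(225) = -9.5622
y = 14 * sin(75) * sin(225) = -9.5622
z = 14 * cos(75) = 3.6235

(-9.5622, -9.5622, 3.6235)


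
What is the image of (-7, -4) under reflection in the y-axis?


Reflection across y-axis: (x, y) -> (-x, y)
(-7, -4) -> (7, -4)

(7, -4)


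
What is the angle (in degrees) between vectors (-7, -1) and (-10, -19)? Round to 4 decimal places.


dot = -7*-10 + -1*-19 = 89
|u| = 7.0711, |v| = 21.4709
cos(angle) = 0.5862
angle = 54.1114 degrees

54.1114 degrees


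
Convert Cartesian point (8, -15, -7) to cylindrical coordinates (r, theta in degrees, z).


r = sqrt(8^2 + (-15)^2) = 17
theta = atan2(-15, 8) = 298.0725 deg
z = -7

r = 17, theta = 298.0725 deg, z = -7


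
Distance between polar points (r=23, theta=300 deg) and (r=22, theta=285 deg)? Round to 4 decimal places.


d = sqrt(r1^2 + r2^2 - 2*r1*r2*cos(t2-t1))
d = sqrt(23^2 + 22^2 - 2*23*22*cos(285-300)) = 5.9568

5.9568


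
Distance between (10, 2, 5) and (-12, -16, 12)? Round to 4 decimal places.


d = sqrt((-12-10)^2 + (-16-2)^2 + (12-5)^2) = 29.2746

29.2746


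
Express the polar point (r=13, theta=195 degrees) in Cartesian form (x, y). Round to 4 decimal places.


x = 13 * cos(195) = -12.557
y = 13 * sin(195) = -3.3646

(-12.557, -3.3646)


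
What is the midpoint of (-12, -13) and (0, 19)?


Midpoint = ((-12+0)/2, (-13+19)/2) = (-6, 3)

(-6, 3)


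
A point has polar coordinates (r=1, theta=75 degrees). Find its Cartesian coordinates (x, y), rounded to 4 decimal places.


x = 1 * cos(75) = 0.2588
y = 1 * sin(75) = 0.9659

(0.2588, 0.9659)


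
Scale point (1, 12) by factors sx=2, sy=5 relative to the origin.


Scaling: (x*sx, y*sy) = (1*2, 12*5) = (2, 60)

(2, 60)


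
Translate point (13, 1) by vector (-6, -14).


Translation: (x+dx, y+dy) = (13+-6, 1+-14) = (7, -13)

(7, -13)


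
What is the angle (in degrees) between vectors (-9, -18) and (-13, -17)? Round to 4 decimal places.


dot = -9*-13 + -18*-17 = 423
|u| = 20.1246, |v| = 21.4009
cos(angle) = 0.9822
angle = 10.8403 degrees

10.8403 degrees


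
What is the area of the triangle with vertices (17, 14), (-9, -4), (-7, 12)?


Area = |x1(y2-y3) + x2(y3-y1) + x3(y1-y2)| / 2
= |17*(-4-12) + -9*(12-14) + -7*(14--4)| / 2
= 190

190


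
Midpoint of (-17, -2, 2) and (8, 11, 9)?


Midpoint = ((-17+8)/2, (-2+11)/2, (2+9)/2) = (-4.5, 4.5, 5.5)

(-4.5, 4.5, 5.5)


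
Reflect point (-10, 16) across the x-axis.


Reflection across x-axis: (x, y) -> (x, -y)
(-10, 16) -> (-10, -16)

(-10, -16)


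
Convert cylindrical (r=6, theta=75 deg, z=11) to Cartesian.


x = 6 * cos(75) = 1.5529
y = 6 * sin(75) = 5.7956
z = 11

(1.5529, 5.7956, 11)


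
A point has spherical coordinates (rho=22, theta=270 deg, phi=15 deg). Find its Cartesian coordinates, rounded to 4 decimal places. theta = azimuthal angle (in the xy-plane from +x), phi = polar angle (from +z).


x = 22 * sin(15) * cos(270) = 0
y = 22 * sin(15) * sin(270) = -5.694
z = 22 * cos(15) = 21.2504

(0, -5.694, 21.2504)


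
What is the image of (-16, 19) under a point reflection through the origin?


Reflection through origin: (x, y) -> (-x, -y)
(-16, 19) -> (16, -19)

(16, -19)


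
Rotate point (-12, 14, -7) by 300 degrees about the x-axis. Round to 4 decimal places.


x' = -12
y' = 14*cos(300) - -7*sin(300) = 0.9378
z' = 14*sin(300) + -7*cos(300) = -15.6244

(-12, 0.9378, -15.6244)


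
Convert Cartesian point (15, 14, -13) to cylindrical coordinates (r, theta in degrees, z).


r = sqrt(15^2 + 14^2) = 20.5183
theta = atan2(14, 15) = 43.0251 deg
z = -13

r = 20.5183, theta = 43.0251 deg, z = -13


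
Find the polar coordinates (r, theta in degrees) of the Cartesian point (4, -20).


r = sqrt(4^2 + (-20)^2) = 20.3961
theta = atan2(-20, 4) = 281.3099 degrees

r = 20.3961, theta = 281.3099 degrees


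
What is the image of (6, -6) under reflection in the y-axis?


Reflection across y-axis: (x, y) -> (-x, y)
(6, -6) -> (-6, -6)

(-6, -6)


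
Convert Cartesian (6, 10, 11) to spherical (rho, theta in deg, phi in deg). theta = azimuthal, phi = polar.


rho = sqrt(6^2 + 10^2 + 11^2) = 16.0312
theta = atan2(10, 6) = 59.0362 deg
phi = acos(11/16.0312) = 46.673 deg

rho = 16.0312, theta = 59.0362 deg, phi = 46.673 deg


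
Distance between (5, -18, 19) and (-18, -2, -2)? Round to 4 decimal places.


d = sqrt((-18-5)^2 + (-2--18)^2 + (-2-19)^2) = 35.0143

35.0143


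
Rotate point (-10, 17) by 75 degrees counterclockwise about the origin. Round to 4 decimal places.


x' = -10*cos(75) - 17*sin(75) = -19.0089
y' = -10*sin(75) + 17*cos(75) = -5.2593

(-19.0089, -5.2593)


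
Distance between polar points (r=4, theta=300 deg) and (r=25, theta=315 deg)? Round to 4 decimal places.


d = sqrt(r1^2 + r2^2 - 2*r1*r2*cos(t2-t1))
d = sqrt(4^2 + 25^2 - 2*4*25*cos(315-300)) = 21.1616

21.1616


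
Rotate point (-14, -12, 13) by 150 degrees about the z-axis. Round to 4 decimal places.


x' = -14*cos(150) - -12*sin(150) = 18.1244
y' = -14*sin(150) + -12*cos(150) = 3.3923
z' = 13

(18.1244, 3.3923, 13)


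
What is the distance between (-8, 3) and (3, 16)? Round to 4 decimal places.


d = sqrt((3--8)^2 + (16-3)^2) = 17.0294

17.0294


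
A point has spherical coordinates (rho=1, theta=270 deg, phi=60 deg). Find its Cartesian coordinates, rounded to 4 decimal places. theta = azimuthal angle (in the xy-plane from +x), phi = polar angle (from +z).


x = 1 * sin(60) * cos(270) = 0
y = 1 * sin(60) * sin(270) = -0.866
z = 1 * cos(60) = 0.5

(0, -0.866, 0.5)


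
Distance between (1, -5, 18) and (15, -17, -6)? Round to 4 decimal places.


d = sqrt((15-1)^2 + (-17--5)^2 + (-6-18)^2) = 30.2655

30.2655


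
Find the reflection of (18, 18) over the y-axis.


Reflection across y-axis: (x, y) -> (-x, y)
(18, 18) -> (-18, 18)

(-18, 18)


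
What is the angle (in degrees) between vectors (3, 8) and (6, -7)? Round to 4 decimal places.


dot = 3*6 + 8*-7 = -38
|u| = 8.544, |v| = 9.2195
cos(angle) = -0.4824
angle = 118.8427 degrees

118.8427 degrees


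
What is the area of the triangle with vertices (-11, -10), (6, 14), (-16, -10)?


Area = |x1(y2-y3) + x2(y3-y1) + x3(y1-y2)| / 2
= |-11*(14--10) + 6*(-10--10) + -16*(-10-14)| / 2
= 60

60


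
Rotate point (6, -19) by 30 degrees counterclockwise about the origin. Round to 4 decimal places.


x' = 6*cos(30) - -19*sin(30) = 14.6962
y' = 6*sin(30) + -19*cos(30) = -13.4545

(14.6962, -13.4545)


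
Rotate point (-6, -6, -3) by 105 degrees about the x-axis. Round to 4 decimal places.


x' = -6
y' = -6*cos(105) - -3*sin(105) = 4.4507
z' = -6*sin(105) + -3*cos(105) = -5.0191

(-6, 4.4507, -5.0191)


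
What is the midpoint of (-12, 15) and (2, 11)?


Midpoint = ((-12+2)/2, (15+11)/2) = (-5, 13)

(-5, 13)


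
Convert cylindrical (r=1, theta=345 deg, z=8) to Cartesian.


x = 1 * cos(345) = 0.9659
y = 1 * sin(345) = -0.2588
z = 8

(0.9659, -0.2588, 8)


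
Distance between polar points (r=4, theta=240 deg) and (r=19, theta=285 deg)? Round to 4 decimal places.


d = sqrt(r1^2 + r2^2 - 2*r1*r2*cos(t2-t1))
d = sqrt(4^2 + 19^2 - 2*4*19*cos(285-240)) = 16.4171

16.4171


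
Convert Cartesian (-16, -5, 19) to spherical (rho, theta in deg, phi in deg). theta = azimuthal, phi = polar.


rho = sqrt((-16)^2 + (-5)^2 + 19^2) = 25.3377
theta = atan2(-5, -16) = 197.354 deg
phi = acos(19/25.3377) = 41.4209 deg

rho = 25.3377, theta = 197.354 deg, phi = 41.4209 deg


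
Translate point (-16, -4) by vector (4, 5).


Translation: (x+dx, y+dy) = (-16+4, -4+5) = (-12, 1)

(-12, 1)


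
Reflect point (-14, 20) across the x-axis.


Reflection across x-axis: (x, y) -> (x, -y)
(-14, 20) -> (-14, -20)

(-14, -20)


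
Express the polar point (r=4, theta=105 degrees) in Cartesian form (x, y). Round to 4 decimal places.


x = 4 * cos(105) = -1.0353
y = 4 * sin(105) = 3.8637

(-1.0353, 3.8637)


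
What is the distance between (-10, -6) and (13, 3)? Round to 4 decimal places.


d = sqrt((13--10)^2 + (3--6)^2) = 24.6982

24.6982


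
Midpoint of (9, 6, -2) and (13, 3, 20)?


Midpoint = ((9+13)/2, (6+3)/2, (-2+20)/2) = (11, 4.5, 9)

(11, 4.5, 9)


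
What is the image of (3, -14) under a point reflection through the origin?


Reflection through origin: (x, y) -> (-x, -y)
(3, -14) -> (-3, 14)

(-3, 14)


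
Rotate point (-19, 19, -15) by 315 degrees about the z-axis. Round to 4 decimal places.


x' = -19*cos(315) - 19*sin(315) = 0
y' = -19*sin(315) + 19*cos(315) = 26.8701
z' = -15

(0, 26.8701, -15)


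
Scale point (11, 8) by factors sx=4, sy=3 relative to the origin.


Scaling: (x*sx, y*sy) = (11*4, 8*3) = (44, 24)

(44, 24)


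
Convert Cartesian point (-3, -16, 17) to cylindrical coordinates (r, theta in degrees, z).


r = sqrt((-3)^2 + (-16)^2) = 16.2788
theta = atan2(-16, -3) = 259.3803 deg
z = 17

r = 16.2788, theta = 259.3803 deg, z = 17


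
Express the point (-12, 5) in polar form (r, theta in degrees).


r = sqrt((-12)^2 + 5^2) = 13
theta = atan2(5, -12) = 157.3801 degrees

r = 13, theta = 157.3801 degrees


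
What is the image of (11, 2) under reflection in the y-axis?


Reflection across y-axis: (x, y) -> (-x, y)
(11, 2) -> (-11, 2)

(-11, 2)


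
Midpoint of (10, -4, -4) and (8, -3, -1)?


Midpoint = ((10+8)/2, (-4+-3)/2, (-4+-1)/2) = (9, -3.5, -2.5)

(9, -3.5, -2.5)


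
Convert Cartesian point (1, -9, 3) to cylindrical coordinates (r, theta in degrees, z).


r = sqrt(1^2 + (-9)^2) = 9.0554
theta = atan2(-9, 1) = 276.3402 deg
z = 3

r = 9.0554, theta = 276.3402 deg, z = 3


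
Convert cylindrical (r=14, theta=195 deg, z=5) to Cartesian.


x = 14 * cos(195) = -13.523
y = 14 * sin(195) = -3.6235
z = 5

(-13.523, -3.6235, 5)


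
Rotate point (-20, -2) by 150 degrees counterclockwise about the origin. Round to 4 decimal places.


x' = -20*cos(150) - -2*sin(150) = 18.3205
y' = -20*sin(150) + -2*cos(150) = -8.2679

(18.3205, -8.2679)


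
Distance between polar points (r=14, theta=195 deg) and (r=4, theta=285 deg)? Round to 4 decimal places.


d = sqrt(r1^2 + r2^2 - 2*r1*r2*cos(t2-t1))
d = sqrt(14^2 + 4^2 - 2*14*4*cos(285-195)) = 14.5602

14.5602


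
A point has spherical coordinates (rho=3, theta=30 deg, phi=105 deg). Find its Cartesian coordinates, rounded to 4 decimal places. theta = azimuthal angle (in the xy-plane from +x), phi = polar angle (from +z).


x = 3 * sin(105) * cos(30) = 2.5095
y = 3 * sin(105) * sin(30) = 1.4489
z = 3 * cos(105) = -0.7765

(2.5095, 1.4489, -0.7765)


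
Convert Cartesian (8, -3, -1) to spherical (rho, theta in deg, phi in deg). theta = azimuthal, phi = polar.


rho = sqrt(8^2 + (-3)^2 + (-1)^2) = 8.6023
theta = atan2(-3, 8) = 339.444 deg
phi = acos(-1/8.6023) = 96.6756 deg

rho = 8.6023, theta = 339.444 deg, phi = 96.6756 deg


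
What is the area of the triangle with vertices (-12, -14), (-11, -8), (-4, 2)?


Area = |x1(y2-y3) + x2(y3-y1) + x3(y1-y2)| / 2
= |-12*(-8-2) + -11*(2--14) + -4*(-14--8)| / 2
= 16

16


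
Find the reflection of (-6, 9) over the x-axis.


Reflection across x-axis: (x, y) -> (x, -y)
(-6, 9) -> (-6, -9)

(-6, -9)


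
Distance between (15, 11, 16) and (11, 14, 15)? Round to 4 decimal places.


d = sqrt((11-15)^2 + (14-11)^2 + (15-16)^2) = 5.099

5.099


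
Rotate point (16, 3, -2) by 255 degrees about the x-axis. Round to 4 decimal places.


x' = 16
y' = 3*cos(255) - -2*sin(255) = -2.7083
z' = 3*sin(255) + -2*cos(255) = -2.3801

(16, -2.7083, -2.3801)


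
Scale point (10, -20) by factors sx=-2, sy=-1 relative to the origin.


Scaling: (x*sx, y*sy) = (10*-2, -20*-1) = (-20, 20)

(-20, 20)


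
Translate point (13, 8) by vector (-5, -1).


Translation: (x+dx, y+dy) = (13+-5, 8+-1) = (8, 7)

(8, 7)


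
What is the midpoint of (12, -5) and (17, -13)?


Midpoint = ((12+17)/2, (-5+-13)/2) = (14.5, -9)

(14.5, -9)


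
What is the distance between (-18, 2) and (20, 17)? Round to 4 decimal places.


d = sqrt((20--18)^2 + (17-2)^2) = 40.8534

40.8534


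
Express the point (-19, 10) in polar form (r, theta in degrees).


r = sqrt((-19)^2 + 10^2) = 21.4709
theta = atan2(10, -19) = 152.2415 degrees

r = 21.4709, theta = 152.2415 degrees


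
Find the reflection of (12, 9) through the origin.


Reflection through origin: (x, y) -> (-x, -y)
(12, 9) -> (-12, -9)

(-12, -9)


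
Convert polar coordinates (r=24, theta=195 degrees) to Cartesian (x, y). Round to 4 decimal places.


x = 24 * cos(195) = -23.1822
y = 24 * sin(195) = -6.2117

(-23.1822, -6.2117)


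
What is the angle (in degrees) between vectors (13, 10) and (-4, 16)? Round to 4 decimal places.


dot = 13*-4 + 10*16 = 108
|u| = 16.4012, |v| = 16.4924
cos(angle) = 0.3993
angle = 66.4677 degrees

66.4677 degrees


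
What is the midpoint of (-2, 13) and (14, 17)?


Midpoint = ((-2+14)/2, (13+17)/2) = (6, 15)

(6, 15)


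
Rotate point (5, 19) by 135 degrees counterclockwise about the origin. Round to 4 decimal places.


x' = 5*cos(135) - 19*sin(135) = -16.9706
y' = 5*sin(135) + 19*cos(135) = -9.8995

(-16.9706, -9.8995)


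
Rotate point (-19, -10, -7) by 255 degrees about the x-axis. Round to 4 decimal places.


x' = -19
y' = -10*cos(255) - -7*sin(255) = -4.1733
z' = -10*sin(255) + -7*cos(255) = 11.471

(-19, -4.1733, 11.471)


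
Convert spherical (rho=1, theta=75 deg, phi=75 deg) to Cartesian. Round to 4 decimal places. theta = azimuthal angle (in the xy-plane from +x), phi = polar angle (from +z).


x = 1 * sin(75) * cos(75) = 0.25
y = 1 * sin(75) * sin(75) = 0.933
z = 1 * cos(75) = 0.2588

(0.25, 0.933, 0.2588)


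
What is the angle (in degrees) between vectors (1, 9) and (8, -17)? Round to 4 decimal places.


dot = 1*8 + 9*-17 = -145
|u| = 9.0554, |v| = 18.7883
cos(angle) = -0.8523
angle = 148.4587 degrees

148.4587 degrees


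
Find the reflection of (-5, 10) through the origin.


Reflection through origin: (x, y) -> (-x, -y)
(-5, 10) -> (5, -10)

(5, -10)


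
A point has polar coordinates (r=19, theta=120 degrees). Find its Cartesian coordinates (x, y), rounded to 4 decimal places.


x = 19 * cos(120) = -9.5
y = 19 * sin(120) = 16.4545

(-9.5, 16.4545)


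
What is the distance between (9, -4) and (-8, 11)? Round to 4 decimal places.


d = sqrt((-8-9)^2 + (11--4)^2) = 22.6716

22.6716


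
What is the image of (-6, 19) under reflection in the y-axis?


Reflection across y-axis: (x, y) -> (-x, y)
(-6, 19) -> (6, 19)

(6, 19)


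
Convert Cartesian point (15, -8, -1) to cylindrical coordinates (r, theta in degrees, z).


r = sqrt(15^2 + (-8)^2) = 17
theta = atan2(-8, 15) = 331.9275 deg
z = -1

r = 17, theta = 331.9275 deg, z = -1


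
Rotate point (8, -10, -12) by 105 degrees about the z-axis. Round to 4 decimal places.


x' = 8*cos(105) - -10*sin(105) = 7.5887
y' = 8*sin(105) + -10*cos(105) = 10.3156
z' = -12

(7.5887, 10.3156, -12)


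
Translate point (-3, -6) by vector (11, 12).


Translation: (x+dx, y+dy) = (-3+11, -6+12) = (8, 6)

(8, 6)


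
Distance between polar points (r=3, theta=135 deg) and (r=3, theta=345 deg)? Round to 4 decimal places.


d = sqrt(r1^2 + r2^2 - 2*r1*r2*cos(t2-t1))
d = sqrt(3^2 + 3^2 - 2*3*3*cos(345-135)) = 5.7956

5.7956


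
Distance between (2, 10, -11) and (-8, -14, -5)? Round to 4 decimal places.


d = sqrt((-8-2)^2 + (-14-10)^2 + (-5--11)^2) = 26.6833

26.6833


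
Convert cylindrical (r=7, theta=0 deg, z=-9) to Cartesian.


x = 7 * cos(0) = 7
y = 7 * sin(0) = 0
z = -9

(7, 0, -9)


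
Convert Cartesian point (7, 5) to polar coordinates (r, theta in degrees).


r = sqrt(7^2 + 5^2) = 8.6023
theta = atan2(5, 7) = 35.5377 degrees

r = 8.6023, theta = 35.5377 degrees


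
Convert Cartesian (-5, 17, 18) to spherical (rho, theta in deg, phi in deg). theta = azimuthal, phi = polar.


rho = sqrt((-5)^2 + 17^2 + 18^2) = 25.2587
theta = atan2(17, -5) = 106.3895 deg
phi = acos(18/25.2587) = 44.551 deg

rho = 25.2587, theta = 106.3895 deg, phi = 44.551 deg
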